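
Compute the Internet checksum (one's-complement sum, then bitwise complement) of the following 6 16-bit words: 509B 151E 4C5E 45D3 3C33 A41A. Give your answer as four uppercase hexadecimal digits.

27C7

One's-complement addition (fold any carry out of bit 15 back into bit 0):
  0x509B + 0x151E = 0x065B9
  0x65B9 + 0x4C5E = 0x0B217
  0xB217 + 0x45D3 = 0x0F7EA
  0xF7EA + 0x3C33 = 0x1341D → wrap carry → 0x341E
  0x341E + 0xA41A = 0x0D838
One's-complement sum = 0xD838.
Checksum = ~0xD838 & 0xFFFF = 0x27C7.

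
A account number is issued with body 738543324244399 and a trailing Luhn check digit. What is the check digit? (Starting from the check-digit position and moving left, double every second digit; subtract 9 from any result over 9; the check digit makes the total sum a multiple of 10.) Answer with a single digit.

Partial digits right→left: 9 9 3 4 4 2 4 2 3 3 4 5 8 3 7
Double every second digit counting from the check-digit position (so the 1st, 3rd, 5th, ... of the partial from the right).
  doubled (with −9 where >9): 9 6 8 8 6 8 7 5 → sum 57
  kept as-is: 9 4 2 2 3 5 3 → sum 28
Total = 57 + 28 = 85.
Check digit = (10 − (85 mod 10)) mod 10 = 5.

5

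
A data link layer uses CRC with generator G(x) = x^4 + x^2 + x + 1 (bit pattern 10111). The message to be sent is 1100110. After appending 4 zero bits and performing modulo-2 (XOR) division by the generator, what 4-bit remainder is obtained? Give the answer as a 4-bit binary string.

1001

Append 4 zeros: 11001100000. Divide by 10111 (XOR where the leading bit is 1):
  pos 0: 11001 XOR 10111 = 01110
  pos 1: 11101 XOR 10111 = 01010
  pos 2: 10100 XOR 10111 = 00011
  pos 5: 11000 XOR 10111 = 01111
  pos 6: 11110 XOR 10111 = 01001
Remainder (last 4 bits) = 1001. This is the CRC / FCS.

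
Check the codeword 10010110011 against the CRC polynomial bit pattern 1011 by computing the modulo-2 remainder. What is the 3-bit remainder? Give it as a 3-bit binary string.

Modulo-2 division of 10010110011 by 1011:
  pos 0: 1001 XOR 1011 = 0010
  pos 2: 1001 XOR 1011 = 0010
  pos 4: 1010 XOR 1011 = 0001
  pos 7: 1011 XOR 1011 = 0000
Remainder = 000 (zero — the frame passes the CRC check).

000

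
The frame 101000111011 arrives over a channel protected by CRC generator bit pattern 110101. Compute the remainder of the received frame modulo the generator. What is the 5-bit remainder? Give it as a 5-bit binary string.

11001

Modulo-2 division of 101000111011 by 110101:
  pos 0: 101000 XOR 110101 = 011101
  pos 1: 111011 XOR 110101 = 001110
  pos 3: 111011 XOR 110101 = 001110
  pos 5: 111001 XOR 110101 = 001100
Remainder = 11001 (nonzero — an error is detected).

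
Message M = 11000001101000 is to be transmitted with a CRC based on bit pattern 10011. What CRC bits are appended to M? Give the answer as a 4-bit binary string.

Append 4 zeros: 110000011010000000. Divide by 10011 (XOR where the leading bit is 1):
  pos 0: 11000 XOR 10011 = 01011
  pos 1: 10110 XOR 10011 = 00101
  pos 3: 10101 XOR 10011 = 00110
  pos 5: 11010 XOR 10011 = 01001
  pos 6: 10011 XOR 10011 = 00000
Remainder (last 4 bits) = 0000. This is the CRC / FCS.

0000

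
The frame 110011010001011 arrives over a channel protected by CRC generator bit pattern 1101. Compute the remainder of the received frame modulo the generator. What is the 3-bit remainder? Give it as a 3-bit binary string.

Modulo-2 division of 110011010001011 by 1101:
  pos 0: 1100 XOR 1101 = 0001
  pos 3: 1110 XOR 1101 = 0011
  pos 5: 1110 XOR 1101 = 0011
  pos 7: 1100 XOR 1101 = 0001
  pos 10: 1101 XOR 1101 = 0000
Remainder = 001 (nonzero — an error is detected).

001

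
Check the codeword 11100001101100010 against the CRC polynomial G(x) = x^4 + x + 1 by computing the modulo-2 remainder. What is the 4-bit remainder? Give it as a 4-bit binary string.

Modulo-2 division of 11100001101100010 by 10011:
  pos 0: 11100 XOR 10011 = 01111
  pos 1: 11110 XOR 10011 = 01101
  pos 2: 11010 XOR 10011 = 01001
  pos 3: 10011 XOR 10011 = 00000
  pos 8: 10110 XOR 10011 = 00101
  pos 10: 10100 XOR 10011 = 00111
  pos 12: 11110 XOR 10011 = 01101
Remainder = 1101 (nonzero — an error is detected).

1101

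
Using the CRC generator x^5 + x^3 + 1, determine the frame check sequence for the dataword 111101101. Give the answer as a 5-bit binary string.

Append 5 zeros: 11110110100000. Divide by 101001 (XOR where the leading bit is 1):
  pos 0: 111101 XOR 101001 = 010100
  pos 1: 101001 XOR 101001 = 000000
  pos 8: 100000 XOR 101001 = 001001
Remainder (last 5 bits) = 01001. This is the CRC / FCS.

01001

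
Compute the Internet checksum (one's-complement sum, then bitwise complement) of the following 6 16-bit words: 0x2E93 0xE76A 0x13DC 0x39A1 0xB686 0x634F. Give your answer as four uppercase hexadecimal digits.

82AE

One's-complement addition (fold any carry out of bit 15 back into bit 0):
  0x2E93 + 0xE76A = 0x115FD → wrap carry → 0x15FE
  0x15FE + 0x13DC = 0x029DA
  0x29DA + 0x39A1 = 0x0637B
  0x637B + 0xB686 = 0x11A01 → wrap carry → 0x1A02
  0x1A02 + 0x634F = 0x07D51
One's-complement sum = 0x7D51.
Checksum = ~0x7D51 & 0xFFFF = 0x82AE.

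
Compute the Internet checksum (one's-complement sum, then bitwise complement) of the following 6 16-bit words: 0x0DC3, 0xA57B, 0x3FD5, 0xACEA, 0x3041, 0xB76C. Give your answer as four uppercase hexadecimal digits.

7853

One's-complement addition (fold any carry out of bit 15 back into bit 0):
  0x0DC3 + 0xA57B = 0x0B33E
  0xB33E + 0x3FD5 = 0x0F313
  0xF313 + 0xACEA = 0x19FFD → wrap carry → 0x9FFE
  0x9FFE + 0x3041 = 0x0D03F
  0xD03F + 0xB76C = 0x187AB → wrap carry → 0x87AC
One's-complement sum = 0x87AC.
Checksum = ~0x87AC & 0xFFFF = 0x7853.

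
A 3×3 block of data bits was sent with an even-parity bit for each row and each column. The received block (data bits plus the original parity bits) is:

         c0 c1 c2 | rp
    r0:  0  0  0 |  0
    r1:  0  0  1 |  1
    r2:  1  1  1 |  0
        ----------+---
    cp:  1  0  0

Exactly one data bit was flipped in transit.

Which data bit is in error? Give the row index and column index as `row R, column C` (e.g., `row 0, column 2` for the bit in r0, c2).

Recompute each row's even parity and compare to rp:
  r0: data parity 0, sent rp 0 → ok
  r1: data parity 1, sent rp 1 → ok
  r2: data parity 1, sent rp 0 → mismatch
Recompute each column's even parity and compare to cp:
  c0: data parity 1, sent cp 1 → ok
  c1: data parity 1, sent cp 0 → mismatch
  c2: data parity 0, sent cp 0 → ok
Exactly one row (r2) and one column (c1) fail → the flipped bit is at their intersection.

row 2, column 1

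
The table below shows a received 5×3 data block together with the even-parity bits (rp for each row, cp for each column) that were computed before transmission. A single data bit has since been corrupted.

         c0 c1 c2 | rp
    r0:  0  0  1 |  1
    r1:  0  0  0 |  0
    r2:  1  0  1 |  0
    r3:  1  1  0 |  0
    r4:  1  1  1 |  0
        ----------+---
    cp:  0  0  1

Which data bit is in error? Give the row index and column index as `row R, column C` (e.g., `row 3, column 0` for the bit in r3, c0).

row 4, column 0

Recompute each row's even parity and compare to rp:
  r0: data parity 1, sent rp 1 → ok
  r1: data parity 0, sent rp 0 → ok
  r2: data parity 0, sent rp 0 → ok
  r3: data parity 0, sent rp 0 → ok
  r4: data parity 1, sent rp 0 → mismatch
Recompute each column's even parity and compare to cp:
  c0: data parity 1, sent cp 0 → mismatch
  c1: data parity 0, sent cp 0 → ok
  c2: data parity 1, sent cp 1 → ok
Exactly one row (r4) and one column (c0) fail → the flipped bit is at their intersection.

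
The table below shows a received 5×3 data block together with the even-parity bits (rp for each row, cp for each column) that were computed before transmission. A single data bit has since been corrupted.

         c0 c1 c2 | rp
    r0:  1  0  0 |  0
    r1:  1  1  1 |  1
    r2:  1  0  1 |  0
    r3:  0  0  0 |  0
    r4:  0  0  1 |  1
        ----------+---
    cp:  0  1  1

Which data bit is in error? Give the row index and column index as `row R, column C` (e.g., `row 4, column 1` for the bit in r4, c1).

row 0, column 0

Recompute each row's even parity and compare to rp:
  r0: data parity 1, sent rp 0 → mismatch
  r1: data parity 1, sent rp 1 → ok
  r2: data parity 0, sent rp 0 → ok
  r3: data parity 0, sent rp 0 → ok
  r4: data parity 1, sent rp 1 → ok
Recompute each column's even parity and compare to cp:
  c0: data parity 1, sent cp 0 → mismatch
  c1: data parity 1, sent cp 1 → ok
  c2: data parity 1, sent cp 1 → ok
Exactly one row (r0) and one column (c0) fail → the flipped bit is at their intersection.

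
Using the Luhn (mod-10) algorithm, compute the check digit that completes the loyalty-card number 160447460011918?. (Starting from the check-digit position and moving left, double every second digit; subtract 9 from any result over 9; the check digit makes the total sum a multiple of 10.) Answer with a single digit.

Partial digits right→left: 8 1 9 1 1 0 0 6 4 7 4 4 0 6 1
Double every second digit counting from the check-digit position (so the 1st, 3rd, 5th, ... of the partial from the right).
  doubled (with −9 where >9): 7 9 2 0 8 8 0 2 → sum 36
  kept as-is: 1 1 0 6 7 4 6 → sum 25
Total = 36 + 25 = 61.
Check digit = (10 − (61 mod 10)) mod 10 = 9.

9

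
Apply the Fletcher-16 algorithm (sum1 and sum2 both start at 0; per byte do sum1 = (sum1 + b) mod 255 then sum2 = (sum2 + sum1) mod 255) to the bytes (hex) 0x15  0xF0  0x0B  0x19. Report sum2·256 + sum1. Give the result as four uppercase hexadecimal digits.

562A

Running sums (mod 255):
  after byte 0 (0x15): sum1=21, sum2=21
  after byte 1 (0xF0): sum1=6, sum2=27
  after byte 2 (0x0B): sum1=17, sum2=44
  after byte 3 (0x19): sum1=42, sum2=86
Checksum = sum2·256 + sum1 = 86·256 + 42 = 22058 = 0x562A.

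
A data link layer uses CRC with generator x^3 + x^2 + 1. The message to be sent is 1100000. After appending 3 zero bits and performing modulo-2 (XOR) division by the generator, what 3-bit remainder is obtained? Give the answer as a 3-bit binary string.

Append 3 zeros: 1100000000. Divide by 1101 (XOR where the leading bit is 1):
  pos 0: 1100 XOR 1101 = 0001
  pos 3: 1000 XOR 1101 = 0101
  pos 4: 1010 XOR 1101 = 0111
  pos 5: 1110 XOR 1101 = 0011
Remainder (last 3 bits) = 110. This is the CRC / FCS.

110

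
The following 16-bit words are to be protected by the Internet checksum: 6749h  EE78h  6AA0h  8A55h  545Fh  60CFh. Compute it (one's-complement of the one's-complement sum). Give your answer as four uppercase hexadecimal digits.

One's-complement addition (fold any carry out of bit 15 back into bit 0):
  0x6749 + 0xEE78 = 0x155C1 → wrap carry → 0x55C2
  0x55C2 + 0x6AA0 = 0x0C062
  0xC062 + 0x8A55 = 0x14AB7 → wrap carry → 0x4AB8
  0x4AB8 + 0x545F = 0x09F17
  0x9F17 + 0x60CF = 0x0FFE6
One's-complement sum = 0xFFE6.
Checksum = ~0xFFE6 & 0xFFFF = 0x0019.

0019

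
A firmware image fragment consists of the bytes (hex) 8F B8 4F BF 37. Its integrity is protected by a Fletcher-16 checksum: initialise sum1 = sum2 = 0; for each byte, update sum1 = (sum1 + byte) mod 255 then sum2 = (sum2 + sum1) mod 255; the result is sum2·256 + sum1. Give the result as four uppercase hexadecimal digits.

Running sums (mod 255):
  after byte 0 (8F): sum1=143, sum2=143
  after byte 1 (B8): sum1=72, sum2=215
  after byte 2 (4F): sum1=151, sum2=111
  after byte 3 (BF): sum1=87, sum2=198
  after byte 4 (37): sum1=142, sum2=85
Checksum = sum2·256 + sum1 = 85·256 + 142 = 21902 = 0x558E.

558E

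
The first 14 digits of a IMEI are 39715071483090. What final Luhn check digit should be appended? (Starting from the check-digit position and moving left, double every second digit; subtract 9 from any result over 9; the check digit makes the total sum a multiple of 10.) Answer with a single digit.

Partial digits right→left: 0 9 0 3 8 4 1 7 0 5 1 7 9 3
Double every second digit counting from the check-digit position (so the 1st, 3rd, 5th, ... of the partial from the right).
  doubled (with −9 where >9): 0 0 7 2 0 2 9 → sum 20
  kept as-is: 9 3 4 7 5 7 3 → sum 38
Total = 20 + 38 = 58.
Check digit = (10 − (58 mod 10)) mod 10 = 2.

2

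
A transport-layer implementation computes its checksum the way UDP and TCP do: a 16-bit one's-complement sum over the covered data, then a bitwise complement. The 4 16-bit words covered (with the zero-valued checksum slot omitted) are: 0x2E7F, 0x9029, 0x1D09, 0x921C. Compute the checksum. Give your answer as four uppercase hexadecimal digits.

One's-complement addition (fold any carry out of bit 15 back into bit 0):
  0x2E7F + 0x9029 = 0x0BEA8
  0xBEA8 + 0x1D09 = 0x0DBB1
  0xDBB1 + 0x921C = 0x16DCD → wrap carry → 0x6DCE
One's-complement sum = 0x6DCE.
Checksum = ~0x6DCE & 0xFFFF = 0x9231.

9231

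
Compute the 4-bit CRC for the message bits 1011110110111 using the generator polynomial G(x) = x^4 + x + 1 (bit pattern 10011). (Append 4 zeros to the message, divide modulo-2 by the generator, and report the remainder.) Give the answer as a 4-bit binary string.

0001

Append 4 zeros: 10111101101110000. Divide by 10011 (XOR where the leading bit is 1):
  pos 0: 10111 XOR 10011 = 00100
  pos 2: 10010 XOR 10011 = 00001
  pos 6: 11101 XOR 10011 = 01110
  pos 7: 11101 XOR 10011 = 01110
  pos 8: 11101 XOR 10011 = 01110
  pos 9: 11100 XOR 10011 = 01111
  pos 10: 11110 XOR 10011 = 01101
  pos 11: 11010 XOR 10011 = 01001
  pos 12: 10010 XOR 10011 = 00001
Remainder (last 4 bits) = 0001. This is the CRC / FCS.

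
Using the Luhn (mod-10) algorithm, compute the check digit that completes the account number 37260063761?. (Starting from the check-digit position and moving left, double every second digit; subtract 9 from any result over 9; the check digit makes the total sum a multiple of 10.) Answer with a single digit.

Partial digits right→left: 1 6 7 3 6 0 0 6 2 7 3
Double every second digit counting from the check-digit position (so the 1st, 3rd, 5th, ... of the partial from the right).
  doubled (with −9 where >9): 2 5 3 0 4 6 → sum 20
  kept as-is: 6 3 0 6 7 → sum 22
Total = 20 + 22 = 42.
Check digit = (10 − (42 mod 10)) mod 10 = 8.

8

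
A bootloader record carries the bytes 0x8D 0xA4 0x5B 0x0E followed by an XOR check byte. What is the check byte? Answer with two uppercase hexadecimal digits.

7C

XOR the bytes together:
  start with 0x8D
  0x8D ⊕ 0xA4 = 0x29
  0x29 ⊕ 0x5B = 0x72
  0x72 ⊕ 0x0E = 0x7C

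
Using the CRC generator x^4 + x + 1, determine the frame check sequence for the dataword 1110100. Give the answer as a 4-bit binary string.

0100

Append 4 zeros: 11101000000. Divide by 10011 (XOR where the leading bit is 1):
  pos 0: 11101 XOR 10011 = 01110
  pos 1: 11100 XOR 10011 = 01111
  pos 2: 11110 XOR 10011 = 01101
  pos 3: 11010 XOR 10011 = 01001
  pos 4: 10010 XOR 10011 = 00001
Remainder (last 4 bits) = 0100. This is the CRC / FCS.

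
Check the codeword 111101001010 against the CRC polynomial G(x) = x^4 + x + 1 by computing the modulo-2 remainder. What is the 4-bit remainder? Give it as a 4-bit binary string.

Modulo-2 division of 111101001010 by 10011:
  pos 0: 11110 XOR 10011 = 01101
  pos 1: 11011 XOR 10011 = 01000
  pos 2: 10000 XOR 10011 = 00011
  pos 5: 11010 XOR 10011 = 01001
  pos 6: 10011 XOR 10011 = 00000
Remainder = 0000 (zero — the frame passes the CRC check).

0000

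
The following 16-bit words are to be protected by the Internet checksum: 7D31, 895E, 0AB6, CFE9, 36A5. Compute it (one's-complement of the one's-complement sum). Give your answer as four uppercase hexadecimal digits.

One's-complement addition (fold any carry out of bit 15 back into bit 0):
  0x7D31 + 0x895E = 0x1068F → wrap carry → 0x0690
  0x0690 + 0x0AB6 = 0x01146
  0x1146 + 0xCFE9 = 0x0E12F
  0xE12F + 0x36A5 = 0x117D4 → wrap carry → 0x17D5
One's-complement sum = 0x17D5.
Checksum = ~0x17D5 & 0xFFFF = 0xE82A.

E82A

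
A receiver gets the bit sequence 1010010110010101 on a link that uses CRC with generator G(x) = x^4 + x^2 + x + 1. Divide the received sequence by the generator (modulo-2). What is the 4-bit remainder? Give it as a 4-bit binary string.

Modulo-2 division of 1010010110010101 by 10111:
  pos 0: 10100 XOR 10111 = 00011
  pos 3: 11101 XOR 10111 = 01010
  pos 4: 10101 XOR 10111 = 00010
  pos 7: 10001 XOR 10111 = 00110
  pos 9: 11001 XOR 10111 = 01110
  pos 10: 11100 XOR 10111 = 01011
  pos 11: 10111 XOR 10111 = 00000
Remainder = 0000 (zero — the frame passes the CRC check).

0000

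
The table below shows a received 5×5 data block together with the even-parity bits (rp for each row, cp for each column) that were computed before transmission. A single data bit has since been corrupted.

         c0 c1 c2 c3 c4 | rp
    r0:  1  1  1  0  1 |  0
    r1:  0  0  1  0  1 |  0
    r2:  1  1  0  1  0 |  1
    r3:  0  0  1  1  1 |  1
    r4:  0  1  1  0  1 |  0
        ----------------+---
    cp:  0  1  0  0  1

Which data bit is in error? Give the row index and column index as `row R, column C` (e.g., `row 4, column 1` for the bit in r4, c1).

Recompute each row's even parity and compare to rp:
  r0: data parity 0, sent rp 0 → ok
  r1: data parity 0, sent rp 0 → ok
  r2: data parity 1, sent rp 1 → ok
  r3: data parity 1, sent rp 1 → ok
  r4: data parity 1, sent rp 0 → mismatch
Recompute each column's even parity and compare to cp:
  c0: data parity 0, sent cp 0 → ok
  c1: data parity 1, sent cp 1 → ok
  c2: data parity 0, sent cp 0 → ok
  c3: data parity 0, sent cp 0 → ok
  c4: data parity 0, sent cp 1 → mismatch
Exactly one row (r4) and one column (c4) fail → the flipped bit is at their intersection.

row 4, column 4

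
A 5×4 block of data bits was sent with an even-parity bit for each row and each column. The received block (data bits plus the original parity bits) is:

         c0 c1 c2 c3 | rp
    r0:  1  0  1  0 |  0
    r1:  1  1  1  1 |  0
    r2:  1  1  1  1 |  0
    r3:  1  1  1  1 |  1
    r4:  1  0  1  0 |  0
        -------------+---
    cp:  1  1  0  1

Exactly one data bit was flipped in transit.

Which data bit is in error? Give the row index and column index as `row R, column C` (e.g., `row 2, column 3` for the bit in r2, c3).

row 3, column 2

Recompute each row's even parity and compare to rp:
  r0: data parity 0, sent rp 0 → ok
  r1: data parity 0, sent rp 0 → ok
  r2: data parity 0, sent rp 0 → ok
  r3: data parity 0, sent rp 1 → mismatch
  r4: data parity 0, sent rp 0 → ok
Recompute each column's even parity and compare to cp:
  c0: data parity 1, sent cp 1 → ok
  c1: data parity 1, sent cp 1 → ok
  c2: data parity 1, sent cp 0 → mismatch
  c3: data parity 1, sent cp 1 → ok
Exactly one row (r3) and one column (c2) fail → the flipped bit is at their intersection.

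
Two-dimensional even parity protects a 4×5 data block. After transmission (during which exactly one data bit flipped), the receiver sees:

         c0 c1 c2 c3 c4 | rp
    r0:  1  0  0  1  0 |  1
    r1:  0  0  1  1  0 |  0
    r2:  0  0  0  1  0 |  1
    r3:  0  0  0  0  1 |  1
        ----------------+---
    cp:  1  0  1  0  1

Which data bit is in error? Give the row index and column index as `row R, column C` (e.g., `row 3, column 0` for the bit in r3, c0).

row 0, column 3

Recompute each row's even parity and compare to rp:
  r0: data parity 0, sent rp 1 → mismatch
  r1: data parity 0, sent rp 0 → ok
  r2: data parity 1, sent rp 1 → ok
  r3: data parity 1, sent rp 1 → ok
Recompute each column's even parity and compare to cp:
  c0: data parity 1, sent cp 1 → ok
  c1: data parity 0, sent cp 0 → ok
  c2: data parity 1, sent cp 1 → ok
  c3: data parity 1, sent cp 0 → mismatch
  c4: data parity 1, sent cp 1 → ok
Exactly one row (r0) and one column (c3) fail → the flipped bit is at their intersection.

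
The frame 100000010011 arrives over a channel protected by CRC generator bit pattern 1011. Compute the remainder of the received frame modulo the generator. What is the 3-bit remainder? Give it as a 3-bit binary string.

Modulo-2 division of 100000010011 by 1011:
  pos 0: 1000 XOR 1011 = 0011
  pos 2: 1100 XOR 1011 = 0111
  pos 3: 1110 XOR 1011 = 0101
  pos 4: 1011 XOR 1011 = 0000
Remainder = 011 (nonzero — an error is detected).

011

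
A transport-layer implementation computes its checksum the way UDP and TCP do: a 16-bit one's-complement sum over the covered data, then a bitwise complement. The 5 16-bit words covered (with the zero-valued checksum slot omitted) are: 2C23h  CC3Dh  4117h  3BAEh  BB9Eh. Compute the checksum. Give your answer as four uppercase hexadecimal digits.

One's-complement addition (fold any carry out of bit 15 back into bit 0):
  0x2C23 + 0xCC3D = 0x0F860
  0xF860 + 0x4117 = 0x13977 → wrap carry → 0x3978
  0x3978 + 0x3BAE = 0x07526
  0x7526 + 0xBB9E = 0x130C4 → wrap carry → 0x30C5
One's-complement sum = 0x30C5.
Checksum = ~0x30C5 & 0xFFFF = 0xCF3A.

CF3A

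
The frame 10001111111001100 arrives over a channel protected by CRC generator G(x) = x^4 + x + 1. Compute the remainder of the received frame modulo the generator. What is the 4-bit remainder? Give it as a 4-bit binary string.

0000

Modulo-2 division of 10001111111001100 by 10011:
  pos 0: 10001 XOR 10011 = 00010
  pos 3: 10111 XOR 10011 = 00100
  pos 5: 10011 XOR 10011 = 00000
  pos 10: 10011 XOR 10011 = 00000
Remainder = 0000 (zero — the frame passes the CRC check).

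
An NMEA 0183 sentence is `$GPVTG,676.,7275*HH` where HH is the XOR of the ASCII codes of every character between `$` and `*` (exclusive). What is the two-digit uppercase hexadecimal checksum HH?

XOR the ASCII codes of the payload characters:
  'G' = 0x47 → acc = 0x47
  'P' = 0x50 → acc = 0x17
  'V' = 0x56 → acc = 0x41
  'T' = 0x54 → acc = 0x15
  'G' = 0x47 → acc = 0x52
  ',' = 0x2C → acc = 0x7E
  '6' = 0x36 → acc = 0x48
  '7' = 0x37 → acc = 0x7F
  '6' = 0x36 → acc = 0x49
  '.' = 0x2E → acc = 0x67
  ',' = 0x2C → acc = 0x4B
  '7' = 0x37 → acc = 0x7C
  '2' = 0x32 → acc = 0x4E
  '7' = 0x37 → acc = 0x79
  '5' = 0x35 → acc = 0x4C
Checksum = 0x4C.

4C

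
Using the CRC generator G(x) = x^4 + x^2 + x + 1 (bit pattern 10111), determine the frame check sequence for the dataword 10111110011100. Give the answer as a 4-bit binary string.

Append 4 zeros: 101111100111000000. Divide by 10111 (XOR where the leading bit is 1):
  pos 0: 10111 XOR 10111 = 00000
  pos 5: 11001 XOR 10111 = 01110
  pos 6: 11101 XOR 10111 = 01010
  pos 7: 10101 XOR 10111 = 00010
  pos 10: 10000 XOR 10111 = 00111
  pos 12: 11100 XOR 10111 = 01011
  pos 13: 10110 XOR 10111 = 00001
Remainder (last 4 bits) = 0001. This is the CRC / FCS.

0001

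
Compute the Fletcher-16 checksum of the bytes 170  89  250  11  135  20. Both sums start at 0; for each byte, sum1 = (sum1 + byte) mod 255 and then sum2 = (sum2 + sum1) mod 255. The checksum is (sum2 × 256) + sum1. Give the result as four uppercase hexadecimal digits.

Running sums (mod 255):
  after byte 0 (170): sum1=170, sum2=170
  after byte 1 (89): sum1=4, sum2=174
  after byte 2 (250): sum1=254, sum2=173
  after byte 3 (11): sum1=10, sum2=183
  after byte 4 (135): sum1=145, sum2=73
  after byte 5 (20): sum1=165, sum2=238
Checksum = sum2·256 + sum1 = 238·256 + 165 = 61093 = 0xEEA5.

EEA5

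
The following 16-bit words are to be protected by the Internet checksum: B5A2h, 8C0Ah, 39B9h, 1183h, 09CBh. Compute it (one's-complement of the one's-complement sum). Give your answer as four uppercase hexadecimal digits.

One's-complement addition (fold any carry out of bit 15 back into bit 0):
  0xB5A2 + 0x8C0A = 0x141AC → wrap carry → 0x41AD
  0x41AD + 0x39B9 = 0x07B66
  0x7B66 + 0x1183 = 0x08CE9
  0x8CE9 + 0x09CB = 0x096B4
One's-complement sum = 0x96B4.
Checksum = ~0x96B4 & 0xFFFF = 0x694B.

694B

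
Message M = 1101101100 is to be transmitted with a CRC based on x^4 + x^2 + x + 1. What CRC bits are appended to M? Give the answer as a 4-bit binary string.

0011

Append 4 zeros: 11011011000000. Divide by 10111 (XOR where the leading bit is 1):
  pos 0: 11011 XOR 10111 = 01100
  pos 1: 11000 XOR 10111 = 01111
  pos 2: 11111 XOR 10111 = 01000
  pos 3: 10001 XOR 10111 = 00110
  pos 5: 11000 XOR 10111 = 01111
  pos 6: 11110 XOR 10111 = 01001
  pos 7: 10010 XOR 10111 = 00101
  pos 9: 10100 XOR 10111 = 00011
Remainder (last 4 bits) = 0011. This is the CRC / FCS.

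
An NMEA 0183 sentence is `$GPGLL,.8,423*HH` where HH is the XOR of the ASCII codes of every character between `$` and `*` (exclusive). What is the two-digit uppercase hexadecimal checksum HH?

73

XOR the ASCII codes of the payload characters:
  'G' = 0x47 → acc = 0x47
  'P' = 0x50 → acc = 0x17
  'G' = 0x47 → acc = 0x50
  'L' = 0x4C → acc = 0x1C
  'L' = 0x4C → acc = 0x50
  ',' = 0x2C → acc = 0x7C
  '.' = 0x2E → acc = 0x52
  '8' = 0x38 → acc = 0x6A
  ',' = 0x2C → acc = 0x46
  '4' = 0x34 → acc = 0x72
  '2' = 0x32 → acc = 0x40
  '3' = 0x33 → acc = 0x73
Checksum = 0x73.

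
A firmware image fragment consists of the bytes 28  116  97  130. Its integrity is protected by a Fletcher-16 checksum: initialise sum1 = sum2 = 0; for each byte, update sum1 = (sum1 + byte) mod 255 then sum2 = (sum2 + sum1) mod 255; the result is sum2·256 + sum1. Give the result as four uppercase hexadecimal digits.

Running sums (mod 255):
  after byte 0 (28): sum1=28, sum2=28
  after byte 1 (116): sum1=144, sum2=172
  after byte 2 (97): sum1=241, sum2=158
  after byte 3 (130): sum1=116, sum2=19
Checksum = sum2·256 + sum1 = 19·256 + 116 = 4980 = 0x1374.

1374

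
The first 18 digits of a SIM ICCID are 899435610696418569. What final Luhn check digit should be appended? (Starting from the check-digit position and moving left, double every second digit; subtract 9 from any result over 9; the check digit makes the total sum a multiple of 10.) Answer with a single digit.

9

Partial digits right→left: 9 6 5 8 1 4 6 9 6 0 1 6 5 3 4 9 9 8
Double every second digit counting from the check-digit position (so the 1st, 3rd, 5th, ... of the partial from the right).
  doubled (with −9 where >9): 9 1 2 3 3 2 1 8 9 → sum 38
  kept as-is: 6 8 4 9 0 6 3 9 8 → sum 53
Total = 38 + 53 = 91.
Check digit = (10 − (91 mod 10)) mod 10 = 9.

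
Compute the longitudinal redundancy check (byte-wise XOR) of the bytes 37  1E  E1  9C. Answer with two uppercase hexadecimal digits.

XOR the bytes together:
  start with 0x37
  0x37 ⊕ 0x1E = 0x29
  0x29 ⊕ 0xE1 = 0xC8
  0xC8 ⊕ 0x9C = 0x54

54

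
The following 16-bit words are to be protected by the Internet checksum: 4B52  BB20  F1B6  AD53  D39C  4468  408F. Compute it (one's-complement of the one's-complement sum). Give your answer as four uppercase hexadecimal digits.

01EE

One's-complement addition (fold any carry out of bit 15 back into bit 0):
  0x4B52 + 0xBB20 = 0x10672 → wrap carry → 0x0673
  0x0673 + 0xF1B6 = 0x0F829
  0xF829 + 0xAD53 = 0x1A57C → wrap carry → 0xA57D
  0xA57D + 0xD39C = 0x17919 → wrap carry → 0x791A
  0x791A + 0x4468 = 0x0BD82
  0xBD82 + 0x408F = 0x0FE11
One's-complement sum = 0xFE11.
Checksum = ~0xFE11 & 0xFFFF = 0x01EE.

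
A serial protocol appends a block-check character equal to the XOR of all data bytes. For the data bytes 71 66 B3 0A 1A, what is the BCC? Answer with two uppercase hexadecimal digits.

B4

XOR the bytes together:
  start with 0x71
  0x71 ⊕ 0x66 = 0x17
  0x17 ⊕ 0xB3 = 0xA4
  0xA4 ⊕ 0x0A = 0xAE
  0xAE ⊕ 0x1A = 0xB4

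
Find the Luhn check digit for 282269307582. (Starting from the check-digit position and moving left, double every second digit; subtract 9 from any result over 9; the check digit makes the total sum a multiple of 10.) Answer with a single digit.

Partial digits right→left: 2 8 5 7 0 3 9 6 2 2 8 2
Double every second digit counting from the check-digit position (so the 1st, 3rd, 5th, ... of the partial from the right).
  doubled (with −9 where >9): 4 1 0 9 4 7 → sum 25
  kept as-is: 8 7 3 6 2 2 → sum 28
Total = 25 + 28 = 53.
Check digit = (10 − (53 mod 10)) mod 10 = 7.

7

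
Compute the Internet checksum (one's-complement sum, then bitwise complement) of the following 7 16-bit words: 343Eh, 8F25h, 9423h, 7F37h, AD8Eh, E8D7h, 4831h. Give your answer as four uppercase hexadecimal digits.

One's-complement addition (fold any carry out of bit 15 back into bit 0):
  0x343E + 0x8F25 = 0x0C363
  0xC363 + 0x9423 = 0x15786 → wrap carry → 0x5787
  0x5787 + 0x7F37 = 0x0D6BE
  0xD6BE + 0xAD8E = 0x1844C → wrap carry → 0x844D
  0x844D + 0xE8D7 = 0x16D24 → wrap carry → 0x6D25
  0x6D25 + 0x4831 = 0x0B556
One's-complement sum = 0xB556.
Checksum = ~0xB556 & 0xFFFF = 0x4AA9.

4AA9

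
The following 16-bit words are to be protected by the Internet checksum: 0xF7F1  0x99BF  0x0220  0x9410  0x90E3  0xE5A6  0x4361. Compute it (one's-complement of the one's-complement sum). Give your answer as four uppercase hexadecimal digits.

One's-complement addition (fold any carry out of bit 15 back into bit 0):
  0xF7F1 + 0x99BF = 0x191B0 → wrap carry → 0x91B1
  0x91B1 + 0x0220 = 0x093D1
  0x93D1 + 0x9410 = 0x127E1 → wrap carry → 0x27E2
  0x27E2 + 0x90E3 = 0x0B8C5
  0xB8C5 + 0xE5A6 = 0x19E6B → wrap carry → 0x9E6C
  0x9E6C + 0x4361 = 0x0E1CD
One's-complement sum = 0xE1CD.
Checksum = ~0xE1CD & 0xFFFF = 0x1E32.

1E32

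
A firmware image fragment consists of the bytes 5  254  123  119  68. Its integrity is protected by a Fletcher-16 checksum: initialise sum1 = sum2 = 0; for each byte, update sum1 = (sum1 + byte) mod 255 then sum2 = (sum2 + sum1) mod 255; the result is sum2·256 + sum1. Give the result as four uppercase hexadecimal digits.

Running sums (mod 255):
  after byte 0 (5): sum1=5, sum2=5
  after byte 1 (254): sum1=4, sum2=9
  after byte 2 (123): sum1=127, sum2=136
  after byte 3 (119): sum1=246, sum2=127
  after byte 4 (68): sum1=59, sum2=186
Checksum = sum2·256 + sum1 = 186·256 + 59 = 47675 = 0xBA3B.

BA3B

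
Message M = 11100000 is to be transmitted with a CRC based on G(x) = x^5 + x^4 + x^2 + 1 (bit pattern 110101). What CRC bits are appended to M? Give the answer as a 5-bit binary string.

Append 5 zeros: 1110000000000. Divide by 110101 (XOR where the leading bit is 1):
  pos 0: 111000 XOR 110101 = 001101
  pos 2: 110100 XOR 110101 = 000001
  pos 7: 100000 XOR 110101 = 010101
Remainder (last 5 bits) = 10101. This is the CRC / FCS.

10101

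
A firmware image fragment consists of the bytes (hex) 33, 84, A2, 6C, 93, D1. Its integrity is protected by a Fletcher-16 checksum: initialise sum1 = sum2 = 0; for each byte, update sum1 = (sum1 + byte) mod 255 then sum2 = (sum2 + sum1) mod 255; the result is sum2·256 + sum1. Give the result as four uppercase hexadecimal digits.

922C

Running sums (mod 255):
  after byte 0 (33): sum1=51, sum2=51
  after byte 1 (84): sum1=183, sum2=234
  after byte 2 (A2): sum1=90, sum2=69
  after byte 3 (6C): sum1=198, sum2=12
  after byte 4 (93): sum1=90, sum2=102
  after byte 5 (D1): sum1=44, sum2=146
Checksum = sum2·256 + sum1 = 146·256 + 44 = 37420 = 0x922C.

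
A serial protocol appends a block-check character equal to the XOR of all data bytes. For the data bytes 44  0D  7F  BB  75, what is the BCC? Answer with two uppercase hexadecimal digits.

F8

XOR the bytes together:
  start with 0x44
  0x44 ⊕ 0x0D = 0x49
  0x49 ⊕ 0x7F = 0x36
  0x36 ⊕ 0xBB = 0x8D
  0x8D ⊕ 0x75 = 0xF8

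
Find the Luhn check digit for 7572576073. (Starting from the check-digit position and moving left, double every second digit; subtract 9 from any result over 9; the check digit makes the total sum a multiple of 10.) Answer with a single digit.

Partial digits right→left: 3 7 0 6 7 5 2 7 5 7
Double every second digit counting from the check-digit position (so the 1st, 3rd, 5th, ... of the partial from the right).
  doubled (with −9 where >9): 6 0 5 4 1 → sum 16
  kept as-is: 7 6 5 7 7 → sum 32
Total = 16 + 32 = 48.
Check digit = (10 − (48 mod 10)) mod 10 = 2.

2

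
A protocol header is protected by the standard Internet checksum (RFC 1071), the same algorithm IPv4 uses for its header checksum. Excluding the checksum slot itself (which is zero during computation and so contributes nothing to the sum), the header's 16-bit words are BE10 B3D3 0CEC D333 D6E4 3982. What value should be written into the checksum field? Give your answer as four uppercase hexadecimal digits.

9D94

One's-complement addition (fold any carry out of bit 15 back into bit 0):
  0xBE10 + 0xB3D3 = 0x171E3 → wrap carry → 0x71E4
  0x71E4 + 0x0CEC = 0x07ED0
  0x7ED0 + 0xD333 = 0x15203 → wrap carry → 0x5204
  0x5204 + 0xD6E4 = 0x128E8 → wrap carry → 0x28E9
  0x28E9 + 0x3982 = 0x0626B
One's-complement sum = 0x626B.
Checksum = ~0x626B & 0xFFFF = 0x9D94.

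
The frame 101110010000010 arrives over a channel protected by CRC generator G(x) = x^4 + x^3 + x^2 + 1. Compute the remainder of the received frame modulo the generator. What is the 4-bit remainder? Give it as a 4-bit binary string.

0000

Modulo-2 division of 101110010000010 by 11101:
  pos 0: 10111 XOR 11101 = 01010
  pos 1: 10100 XOR 11101 = 01001
  pos 2: 10010 XOR 11101 = 01111
  pos 3: 11111 XOR 11101 = 00010
  pos 6: 10000 XOR 11101 = 01101
  pos 7: 11010 XOR 11101 = 00111
  pos 9: 11101 XOR 11101 = 00000
Remainder = 0000 (zero — the frame passes the CRC check).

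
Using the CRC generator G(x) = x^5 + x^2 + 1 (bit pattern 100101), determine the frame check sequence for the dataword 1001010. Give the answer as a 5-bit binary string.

Append 5 zeros: 100101000000. Divide by 100101 (XOR where the leading bit is 1):
  pos 0: 100101 XOR 100101 = 000000
Remainder (last 5 bits) = 00000. This is the CRC / FCS.

00000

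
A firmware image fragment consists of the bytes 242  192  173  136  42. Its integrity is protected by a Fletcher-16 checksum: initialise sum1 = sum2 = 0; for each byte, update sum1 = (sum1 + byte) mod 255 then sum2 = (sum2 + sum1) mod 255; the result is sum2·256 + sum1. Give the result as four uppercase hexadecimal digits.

0614

Running sums (mod 255):
  after byte 0 (242): sum1=242, sum2=242
  after byte 1 (192): sum1=179, sum2=166
  after byte 2 (173): sum1=97, sum2=8
  after byte 3 (136): sum1=233, sum2=241
  after byte 4 (42): sum1=20, sum2=6
Checksum = sum2·256 + sum1 = 6·256 + 20 = 1556 = 0x0614.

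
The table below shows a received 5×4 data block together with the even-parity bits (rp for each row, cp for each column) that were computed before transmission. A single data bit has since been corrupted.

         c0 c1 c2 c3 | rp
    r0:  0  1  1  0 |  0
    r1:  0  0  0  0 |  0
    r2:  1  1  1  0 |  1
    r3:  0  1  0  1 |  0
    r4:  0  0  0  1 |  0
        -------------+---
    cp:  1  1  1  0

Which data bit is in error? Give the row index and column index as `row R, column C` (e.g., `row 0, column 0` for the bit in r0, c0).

row 4, column 2

Recompute each row's even parity and compare to rp:
  r0: data parity 0, sent rp 0 → ok
  r1: data parity 0, sent rp 0 → ok
  r2: data parity 1, sent rp 1 → ok
  r3: data parity 0, sent rp 0 → ok
  r4: data parity 1, sent rp 0 → mismatch
Recompute each column's even parity and compare to cp:
  c0: data parity 1, sent cp 1 → ok
  c1: data parity 1, sent cp 1 → ok
  c2: data parity 0, sent cp 1 → mismatch
  c3: data parity 0, sent cp 0 → ok
Exactly one row (r4) and one column (c2) fail → the flipped bit is at their intersection.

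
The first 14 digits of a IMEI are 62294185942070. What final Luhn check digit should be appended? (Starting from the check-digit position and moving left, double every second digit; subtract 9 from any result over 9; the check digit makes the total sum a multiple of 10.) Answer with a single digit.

Partial digits right→left: 0 7 0 2 4 9 5 8 1 4 9 2 2 6
Double every second digit counting from the check-digit position (so the 1st, 3rd, 5th, ... of the partial from the right).
  doubled (with −9 where >9): 0 0 8 1 2 9 4 → sum 24
  kept as-is: 7 2 9 8 4 2 6 → sum 38
Total = 24 + 38 = 62.
Check digit = (10 − (62 mod 10)) mod 10 = 8.

8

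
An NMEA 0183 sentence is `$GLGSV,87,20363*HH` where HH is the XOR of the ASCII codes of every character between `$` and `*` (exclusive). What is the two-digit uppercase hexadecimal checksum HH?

XOR the ASCII codes of the payload characters:
  'G' = 0x47 → acc = 0x47
  'L' = 0x4C → acc = 0x0B
  'G' = 0x47 → acc = 0x4C
  'S' = 0x53 → acc = 0x1F
  'V' = 0x56 → acc = 0x49
  ',' = 0x2C → acc = 0x65
  '8' = 0x38 → acc = 0x5D
  '7' = 0x37 → acc = 0x6A
  ',' = 0x2C → acc = 0x46
  '2' = 0x32 → acc = 0x74
  '0' = 0x30 → acc = 0x44
  '3' = 0x33 → acc = 0x77
  '6' = 0x36 → acc = 0x41
  '3' = 0x33 → acc = 0x72
Checksum = 0x72.

72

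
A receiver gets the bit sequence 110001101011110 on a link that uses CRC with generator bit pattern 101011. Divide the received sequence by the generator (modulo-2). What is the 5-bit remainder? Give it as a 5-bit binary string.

10000

Modulo-2 division of 110001101011110 by 101011:
  pos 0: 110001 XOR 101011 = 011010
  pos 1: 110101 XOR 101011 = 011110
  pos 2: 111100 XOR 101011 = 010111
  pos 3: 101111 XOR 101011 = 000100
  pos 6: 100011 XOR 101011 = 001000
  pos 8: 100011 XOR 101011 = 001000
Remainder = 10000 (nonzero — an error is detected).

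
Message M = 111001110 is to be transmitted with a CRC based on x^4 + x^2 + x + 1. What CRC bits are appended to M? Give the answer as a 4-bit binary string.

0101

Append 4 zeros: 1110011100000. Divide by 10111 (XOR where the leading bit is 1):
  pos 0: 11100 XOR 10111 = 01011
  pos 1: 10111 XOR 10111 = 00000
  pos 6: 11000 XOR 10111 = 01111
  pos 7: 11110 XOR 10111 = 01001
  pos 8: 10010 XOR 10111 = 00101
Remainder (last 4 bits) = 0101. This is the CRC / FCS.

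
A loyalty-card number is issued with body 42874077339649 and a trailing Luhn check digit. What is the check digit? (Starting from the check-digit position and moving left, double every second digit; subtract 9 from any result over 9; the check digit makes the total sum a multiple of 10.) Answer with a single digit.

9

Partial digits right→left: 9 4 6 9 3 3 7 7 0 4 7 8 2 4
Double every second digit counting from the check-digit position (so the 1st, 3rd, 5th, ... of the partial from the right).
  doubled (with −9 where >9): 9 3 6 5 0 5 4 → sum 32
  kept as-is: 4 9 3 7 4 8 4 → sum 39
Total = 32 + 39 = 71.
Check digit = (10 − (71 mod 10)) mod 10 = 9.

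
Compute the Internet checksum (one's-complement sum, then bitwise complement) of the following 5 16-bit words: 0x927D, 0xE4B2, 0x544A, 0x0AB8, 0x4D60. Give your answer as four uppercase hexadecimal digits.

One's-complement addition (fold any carry out of bit 15 back into bit 0):
  0x927D + 0xE4B2 = 0x1772F → wrap carry → 0x7730
  0x7730 + 0x544A = 0x0CB7A
  0xCB7A + 0x0AB8 = 0x0D632
  0xD632 + 0x4D60 = 0x12392 → wrap carry → 0x2393
One's-complement sum = 0x2393.
Checksum = ~0x2393 & 0xFFFF = 0xDC6C.

DC6C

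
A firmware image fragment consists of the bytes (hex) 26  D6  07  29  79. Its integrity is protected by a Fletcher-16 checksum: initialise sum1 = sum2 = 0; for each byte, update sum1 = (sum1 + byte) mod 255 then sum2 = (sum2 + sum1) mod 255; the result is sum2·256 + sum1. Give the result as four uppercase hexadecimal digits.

FAA6

Running sums (mod 255):
  after byte 0 (26): sum1=38, sum2=38
  after byte 1 (D6): sum1=252, sum2=35
  after byte 2 (07): sum1=4, sum2=39
  after byte 3 (29): sum1=45, sum2=84
  after byte 4 (79): sum1=166, sum2=250
Checksum = sum2·256 + sum1 = 250·256 + 166 = 64166 = 0xFAA6.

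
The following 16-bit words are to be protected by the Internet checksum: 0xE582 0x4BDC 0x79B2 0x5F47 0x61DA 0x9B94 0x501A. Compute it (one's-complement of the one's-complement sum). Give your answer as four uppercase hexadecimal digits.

A81D

One's-complement addition (fold any carry out of bit 15 back into bit 0):
  0xE582 + 0x4BDC = 0x1315E → wrap carry → 0x315F
  0x315F + 0x79B2 = 0x0AB11
  0xAB11 + 0x5F47 = 0x10A58 → wrap carry → 0x0A59
  0x0A59 + 0x61DA = 0x06C33
  0x6C33 + 0x9B94 = 0x107C7 → wrap carry → 0x07C8
  0x07C8 + 0x501A = 0x057E2
One's-complement sum = 0x57E2.
Checksum = ~0x57E2 & 0xFFFF = 0xA81D.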